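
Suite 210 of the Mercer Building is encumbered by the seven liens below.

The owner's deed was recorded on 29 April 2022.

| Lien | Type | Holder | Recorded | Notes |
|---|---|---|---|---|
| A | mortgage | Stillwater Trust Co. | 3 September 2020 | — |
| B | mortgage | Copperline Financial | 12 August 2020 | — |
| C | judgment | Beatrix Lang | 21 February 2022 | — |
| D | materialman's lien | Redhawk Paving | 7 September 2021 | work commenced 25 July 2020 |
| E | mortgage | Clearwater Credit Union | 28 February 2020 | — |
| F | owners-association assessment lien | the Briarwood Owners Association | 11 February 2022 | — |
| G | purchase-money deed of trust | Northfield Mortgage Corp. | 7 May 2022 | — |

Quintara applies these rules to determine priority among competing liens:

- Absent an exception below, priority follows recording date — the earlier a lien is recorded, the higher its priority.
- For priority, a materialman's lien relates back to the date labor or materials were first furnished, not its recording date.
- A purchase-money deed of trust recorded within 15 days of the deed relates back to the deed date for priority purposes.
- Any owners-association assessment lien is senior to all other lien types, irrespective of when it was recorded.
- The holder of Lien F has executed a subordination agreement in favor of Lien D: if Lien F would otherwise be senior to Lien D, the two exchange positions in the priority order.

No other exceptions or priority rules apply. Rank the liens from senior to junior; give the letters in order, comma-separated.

First, effective dates: D relates back to 25 July 2020 (work commenced); G relates back to the deed date 29 April 2022.
F, as an owners-association assessment lien, has superpriority and ranks first.
Remaining liens by effective date: E (28 February 2020), D (25 July 2020), B (12 August 2020), A (3 September 2020), C (21 February 2022), G (29 April 2022).
The subordination applies — F was senior to D — so F and D swap.

D, E, F, B, A, C, G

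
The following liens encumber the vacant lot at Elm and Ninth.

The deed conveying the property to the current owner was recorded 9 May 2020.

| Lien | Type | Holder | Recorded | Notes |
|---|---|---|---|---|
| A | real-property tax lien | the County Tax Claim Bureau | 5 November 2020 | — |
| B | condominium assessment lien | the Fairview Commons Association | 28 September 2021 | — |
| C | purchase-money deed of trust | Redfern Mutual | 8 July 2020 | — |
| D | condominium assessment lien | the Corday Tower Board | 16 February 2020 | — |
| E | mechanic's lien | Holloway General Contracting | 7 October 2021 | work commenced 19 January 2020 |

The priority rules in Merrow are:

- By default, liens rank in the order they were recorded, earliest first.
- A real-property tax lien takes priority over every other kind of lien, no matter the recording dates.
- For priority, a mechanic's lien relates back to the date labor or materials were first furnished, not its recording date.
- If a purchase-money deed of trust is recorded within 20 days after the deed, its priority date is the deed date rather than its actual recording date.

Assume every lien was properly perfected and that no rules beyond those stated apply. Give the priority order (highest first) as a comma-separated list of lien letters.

Adjusting effective dates: C was recorded 60 days after the deed, outside the 20-day window, so it keeps its recording date; E relates back to 19 January 2020 (work commenced).
A is a real-property tax lien and takes priority over every other lien.
Ordering the rest by effective date: E (19 January 2020), D (16 February 2020), C (8 July 2020), B (28 September 2021).

A, E, D, C, B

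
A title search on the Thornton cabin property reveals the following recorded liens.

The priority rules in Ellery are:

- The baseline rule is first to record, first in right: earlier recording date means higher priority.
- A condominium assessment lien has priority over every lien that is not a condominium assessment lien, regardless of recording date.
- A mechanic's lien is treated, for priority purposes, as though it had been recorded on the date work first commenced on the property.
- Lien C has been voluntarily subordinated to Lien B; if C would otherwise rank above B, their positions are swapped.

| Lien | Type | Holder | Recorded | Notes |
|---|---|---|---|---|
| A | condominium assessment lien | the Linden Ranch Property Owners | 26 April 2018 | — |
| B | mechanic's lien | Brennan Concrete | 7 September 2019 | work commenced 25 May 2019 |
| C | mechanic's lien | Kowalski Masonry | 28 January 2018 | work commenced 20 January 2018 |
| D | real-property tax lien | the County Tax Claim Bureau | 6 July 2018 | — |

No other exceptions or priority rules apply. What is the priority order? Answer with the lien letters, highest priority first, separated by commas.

Adjusting effective dates: B is treated as recorded 25 May 2019, the work-commencement date; C is treated as recorded 20 January 2018, the work-commencement date.
As a condominium assessment lien, A is senior to every other lien.
Ordering the rest by effective date: C (20 January 2018), D (6 July 2018), B (25 May 2019).
The subordination applies — C was senior to B — so C and B swap.

A, B, D, C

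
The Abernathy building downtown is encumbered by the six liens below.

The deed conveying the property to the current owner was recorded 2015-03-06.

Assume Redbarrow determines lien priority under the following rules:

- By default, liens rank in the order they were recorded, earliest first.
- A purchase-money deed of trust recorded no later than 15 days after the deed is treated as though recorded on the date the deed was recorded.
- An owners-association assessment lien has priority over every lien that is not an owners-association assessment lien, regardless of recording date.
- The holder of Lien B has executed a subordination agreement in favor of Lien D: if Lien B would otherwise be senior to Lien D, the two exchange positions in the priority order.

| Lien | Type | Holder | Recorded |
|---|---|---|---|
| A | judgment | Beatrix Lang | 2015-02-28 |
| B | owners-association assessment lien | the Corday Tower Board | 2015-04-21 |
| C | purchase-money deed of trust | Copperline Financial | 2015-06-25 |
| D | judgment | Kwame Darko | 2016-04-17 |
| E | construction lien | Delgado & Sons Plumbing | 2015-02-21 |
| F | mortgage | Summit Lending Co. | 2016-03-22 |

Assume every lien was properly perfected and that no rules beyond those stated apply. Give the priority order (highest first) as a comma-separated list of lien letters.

D, E, A, C, F, B

Effective dates: C was recorded 111 days after the deed — beyond 15 days — so no relation-back applies.
B, as an owners-association assessment lien, has superpriority and ranks first.
Ordering the rest by effective date: E (2015-02-21), A (2015-02-28), C (2015-06-25), F (2016-03-22), D (2016-04-17).
The subordination applies — B was senior to D — so B and D swap.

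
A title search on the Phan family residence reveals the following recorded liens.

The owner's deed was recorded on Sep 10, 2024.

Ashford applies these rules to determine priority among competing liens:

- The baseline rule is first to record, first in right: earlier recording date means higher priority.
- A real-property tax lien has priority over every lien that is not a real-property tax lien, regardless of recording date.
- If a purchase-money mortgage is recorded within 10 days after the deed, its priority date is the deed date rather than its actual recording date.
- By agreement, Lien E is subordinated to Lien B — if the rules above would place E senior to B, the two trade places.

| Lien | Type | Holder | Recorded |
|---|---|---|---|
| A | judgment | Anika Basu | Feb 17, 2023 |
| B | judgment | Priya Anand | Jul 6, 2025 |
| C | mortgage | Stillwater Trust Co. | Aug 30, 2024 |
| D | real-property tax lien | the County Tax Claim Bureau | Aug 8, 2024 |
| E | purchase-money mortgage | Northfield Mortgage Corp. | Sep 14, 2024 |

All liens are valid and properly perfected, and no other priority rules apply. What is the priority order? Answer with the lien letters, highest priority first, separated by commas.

D, A, C, B, E

Effective dates after the stated exceptions: E's effective date is the deed date, Sep 10, 2024.
D is a real-property tax lien, so it outranks all other liens regardless of date.
Among the remaining liens, by effective date: A (Feb 17, 2023), C (Aug 30, 2024), E (Sep 10, 2024), B (Jul 6, 2025).
The subordination applies — E was senior to B — so E and B swap.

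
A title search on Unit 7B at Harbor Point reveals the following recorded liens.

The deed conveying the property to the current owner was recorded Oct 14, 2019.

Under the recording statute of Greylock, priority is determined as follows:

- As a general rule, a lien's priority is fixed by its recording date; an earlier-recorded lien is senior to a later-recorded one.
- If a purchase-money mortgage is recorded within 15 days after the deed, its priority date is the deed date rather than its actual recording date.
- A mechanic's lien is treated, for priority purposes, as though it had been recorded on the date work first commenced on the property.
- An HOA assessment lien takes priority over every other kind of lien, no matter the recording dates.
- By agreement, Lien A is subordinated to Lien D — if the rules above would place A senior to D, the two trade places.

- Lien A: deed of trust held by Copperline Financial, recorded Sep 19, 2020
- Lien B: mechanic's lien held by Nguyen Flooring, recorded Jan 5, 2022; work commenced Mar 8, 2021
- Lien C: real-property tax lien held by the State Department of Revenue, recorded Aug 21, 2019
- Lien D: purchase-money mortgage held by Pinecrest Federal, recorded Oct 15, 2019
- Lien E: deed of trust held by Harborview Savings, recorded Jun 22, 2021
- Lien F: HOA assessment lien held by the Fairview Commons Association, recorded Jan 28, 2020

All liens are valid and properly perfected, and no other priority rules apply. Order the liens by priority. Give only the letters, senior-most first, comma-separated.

F, C, D, A, B, E

First, effective dates: B relates back to Mar 8, 2021 (work commenced); D's effective date is the deed date, Oct 14, 2019.
F is an HOA assessment lien and takes priority over every other lien.
Ordering the rest by effective date: C (Aug 21, 2019), D (Oct 14, 2019), A (Sep 19, 2020), B (Mar 8, 2021), E (Jun 22, 2021).
A already ranks below D; the subordination has no effect.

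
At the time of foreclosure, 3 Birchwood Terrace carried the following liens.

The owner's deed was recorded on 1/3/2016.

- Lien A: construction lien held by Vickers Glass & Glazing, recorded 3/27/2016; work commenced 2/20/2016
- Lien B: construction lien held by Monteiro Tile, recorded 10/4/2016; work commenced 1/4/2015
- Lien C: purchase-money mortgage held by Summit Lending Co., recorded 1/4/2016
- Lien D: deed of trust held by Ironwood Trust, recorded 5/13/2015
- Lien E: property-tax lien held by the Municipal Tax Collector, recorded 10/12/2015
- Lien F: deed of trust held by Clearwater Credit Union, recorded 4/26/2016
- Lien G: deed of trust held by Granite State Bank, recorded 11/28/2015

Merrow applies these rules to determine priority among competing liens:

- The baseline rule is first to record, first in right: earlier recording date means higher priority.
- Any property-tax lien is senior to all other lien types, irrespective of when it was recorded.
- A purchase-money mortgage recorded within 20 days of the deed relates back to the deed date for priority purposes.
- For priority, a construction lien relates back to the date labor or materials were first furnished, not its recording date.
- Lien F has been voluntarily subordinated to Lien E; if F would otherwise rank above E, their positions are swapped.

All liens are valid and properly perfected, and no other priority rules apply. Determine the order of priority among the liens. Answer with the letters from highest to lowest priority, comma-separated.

First, effective dates: A relates back to 2/20/2016 (work commenced); B relates back to 1/4/2015 (work commenced); C was recorded within the 20-day window, so its effective date is the deed date 1/3/2016.
E is a property-tax lien and takes priority over every other lien.
Ordering the rest by effective date: B (1/4/2015), D (5/13/2015), G (11/28/2015), C (1/3/2016), A (2/20/2016), F (4/26/2016).
F already ranks below E; the subordination has no effect.

E, B, D, G, C, A, F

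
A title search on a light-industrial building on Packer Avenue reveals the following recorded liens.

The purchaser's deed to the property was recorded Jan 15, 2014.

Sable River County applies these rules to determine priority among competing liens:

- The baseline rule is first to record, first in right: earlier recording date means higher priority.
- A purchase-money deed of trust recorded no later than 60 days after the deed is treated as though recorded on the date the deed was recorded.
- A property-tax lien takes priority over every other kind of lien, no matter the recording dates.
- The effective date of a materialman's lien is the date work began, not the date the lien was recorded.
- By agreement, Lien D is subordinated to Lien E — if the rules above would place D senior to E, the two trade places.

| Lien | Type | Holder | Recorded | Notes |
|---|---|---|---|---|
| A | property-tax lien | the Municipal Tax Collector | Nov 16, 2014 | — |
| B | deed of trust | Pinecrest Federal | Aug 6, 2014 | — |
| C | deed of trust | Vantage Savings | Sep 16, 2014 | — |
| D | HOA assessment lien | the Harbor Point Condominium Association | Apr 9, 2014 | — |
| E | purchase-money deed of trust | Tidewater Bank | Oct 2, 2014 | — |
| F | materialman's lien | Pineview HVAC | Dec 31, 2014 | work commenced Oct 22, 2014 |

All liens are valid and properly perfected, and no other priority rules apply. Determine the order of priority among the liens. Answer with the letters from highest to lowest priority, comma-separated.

Adjusting effective dates: E was recorded 260 days after the deed — beyond 60 days — so no relation-back applies; F is treated as recorded Oct 22, 2014, the work-commencement date.
As a property-tax lien, A is senior to every other lien.
The other liens, earliest effective date first: D (Apr 9, 2014), B (Aug 6, 2014), C (Sep 16, 2014), E (Oct 2, 2014), F (Oct 22, 2014).
D would otherwise be senior to E, so under the subordination agreement D and E exchange positions.

A, E, B, C, D, F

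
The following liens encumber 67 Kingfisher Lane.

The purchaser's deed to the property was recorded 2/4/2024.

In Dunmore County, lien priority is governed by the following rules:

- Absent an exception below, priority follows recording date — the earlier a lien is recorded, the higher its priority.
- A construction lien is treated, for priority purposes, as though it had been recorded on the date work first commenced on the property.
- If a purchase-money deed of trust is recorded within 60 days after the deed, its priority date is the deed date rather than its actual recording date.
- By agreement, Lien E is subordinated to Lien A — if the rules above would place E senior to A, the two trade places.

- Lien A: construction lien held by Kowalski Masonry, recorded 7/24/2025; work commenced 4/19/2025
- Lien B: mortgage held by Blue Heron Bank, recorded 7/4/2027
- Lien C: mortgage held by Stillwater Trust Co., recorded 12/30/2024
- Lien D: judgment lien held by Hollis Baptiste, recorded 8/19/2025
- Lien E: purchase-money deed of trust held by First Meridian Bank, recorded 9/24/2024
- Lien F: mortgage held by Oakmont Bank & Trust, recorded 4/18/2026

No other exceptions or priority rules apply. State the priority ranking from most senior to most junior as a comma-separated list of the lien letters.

A, C, E, D, F, B

Effective dates after the stated exceptions: A's effective date is 4/19/2025, when work began; E missed the 60-day window (233 days after the deed), so its recording date stands.
Ordering by effective date: E (9/24/2024), C (12/30/2024), A (4/19/2025), D (8/19/2025), F (4/18/2026), B (7/4/2027).
Because E would otherwise rank above A, the subordination swaps them.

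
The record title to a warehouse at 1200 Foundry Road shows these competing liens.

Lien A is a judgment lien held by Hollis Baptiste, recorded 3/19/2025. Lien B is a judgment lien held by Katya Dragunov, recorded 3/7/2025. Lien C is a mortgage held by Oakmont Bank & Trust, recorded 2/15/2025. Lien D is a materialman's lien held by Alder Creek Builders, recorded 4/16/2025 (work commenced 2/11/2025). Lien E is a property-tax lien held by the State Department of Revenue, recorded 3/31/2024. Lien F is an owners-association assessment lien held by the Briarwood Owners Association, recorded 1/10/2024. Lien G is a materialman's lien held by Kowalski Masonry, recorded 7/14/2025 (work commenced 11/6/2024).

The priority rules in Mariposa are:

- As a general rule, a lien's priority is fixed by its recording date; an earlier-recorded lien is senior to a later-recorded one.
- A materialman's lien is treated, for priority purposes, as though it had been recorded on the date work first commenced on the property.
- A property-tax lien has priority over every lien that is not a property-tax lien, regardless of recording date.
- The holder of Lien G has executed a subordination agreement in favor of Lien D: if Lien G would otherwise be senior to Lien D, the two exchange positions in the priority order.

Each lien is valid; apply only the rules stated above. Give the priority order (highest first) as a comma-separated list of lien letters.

First, effective dates: D relates back to 2/11/2025 (work commenced); G is treated as recorded 11/6/2024, the work-commencement date.
E, as a property-tax lien, has superpriority and ranks first.
The other liens, earliest effective date first: F (1/10/2024), G (11/6/2024), D (2/11/2025), C (2/15/2025), B (3/7/2025), A (3/19/2025).
G is senior to D before the subordination, so the two trade places.

E, F, D, G, C, B, A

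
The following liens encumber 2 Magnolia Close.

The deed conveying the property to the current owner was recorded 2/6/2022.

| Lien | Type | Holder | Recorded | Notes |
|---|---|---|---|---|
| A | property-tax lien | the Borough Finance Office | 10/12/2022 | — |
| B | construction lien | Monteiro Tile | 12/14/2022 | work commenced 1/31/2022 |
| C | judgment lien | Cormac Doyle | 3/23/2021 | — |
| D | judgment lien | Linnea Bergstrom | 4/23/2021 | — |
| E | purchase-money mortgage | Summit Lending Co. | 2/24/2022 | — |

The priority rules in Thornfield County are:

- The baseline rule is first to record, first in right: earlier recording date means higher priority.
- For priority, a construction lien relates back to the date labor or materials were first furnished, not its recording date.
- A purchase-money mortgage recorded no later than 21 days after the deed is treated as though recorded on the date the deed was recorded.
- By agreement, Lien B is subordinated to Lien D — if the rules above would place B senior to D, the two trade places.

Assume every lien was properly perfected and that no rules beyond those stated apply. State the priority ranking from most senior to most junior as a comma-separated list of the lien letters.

C, D, B, E, A

Effective dates after the stated exceptions: B relates back to 1/31/2022 (work commenced); E was recorded within the 21-day window, so its effective date is the deed date 2/6/2022.
Sorted by effective date: C (3/23/2021), D (4/23/2021), B (1/31/2022), E (2/6/2022), A (10/12/2022).
B is already junior to D, so the subordination agreement changes nothing.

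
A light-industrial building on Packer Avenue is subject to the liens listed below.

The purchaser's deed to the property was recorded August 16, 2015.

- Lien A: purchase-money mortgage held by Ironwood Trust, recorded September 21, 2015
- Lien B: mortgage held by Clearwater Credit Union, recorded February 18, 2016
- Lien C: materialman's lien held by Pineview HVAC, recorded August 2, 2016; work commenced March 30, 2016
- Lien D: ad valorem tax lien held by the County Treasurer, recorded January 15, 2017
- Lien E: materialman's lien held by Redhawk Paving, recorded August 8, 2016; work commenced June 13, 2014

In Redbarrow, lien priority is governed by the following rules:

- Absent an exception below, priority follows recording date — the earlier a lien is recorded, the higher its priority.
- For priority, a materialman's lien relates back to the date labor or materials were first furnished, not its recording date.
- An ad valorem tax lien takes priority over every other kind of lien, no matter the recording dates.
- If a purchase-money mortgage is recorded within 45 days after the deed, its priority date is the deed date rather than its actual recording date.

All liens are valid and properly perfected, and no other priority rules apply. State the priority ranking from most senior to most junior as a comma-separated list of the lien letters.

D, E, A, B, C

Effective dates after the stated exceptions: A relates back to the deed date August 16, 2015; C's effective date is March 30, 2016, when work began; E is treated as recorded June 13, 2014, the work-commencement date.
D, as an ad valorem tax lien, has superpriority and ranks first.
Remaining liens by effective date: E (June 13, 2014), A (August 16, 2015), B (February 18, 2016), C (March 30, 2016).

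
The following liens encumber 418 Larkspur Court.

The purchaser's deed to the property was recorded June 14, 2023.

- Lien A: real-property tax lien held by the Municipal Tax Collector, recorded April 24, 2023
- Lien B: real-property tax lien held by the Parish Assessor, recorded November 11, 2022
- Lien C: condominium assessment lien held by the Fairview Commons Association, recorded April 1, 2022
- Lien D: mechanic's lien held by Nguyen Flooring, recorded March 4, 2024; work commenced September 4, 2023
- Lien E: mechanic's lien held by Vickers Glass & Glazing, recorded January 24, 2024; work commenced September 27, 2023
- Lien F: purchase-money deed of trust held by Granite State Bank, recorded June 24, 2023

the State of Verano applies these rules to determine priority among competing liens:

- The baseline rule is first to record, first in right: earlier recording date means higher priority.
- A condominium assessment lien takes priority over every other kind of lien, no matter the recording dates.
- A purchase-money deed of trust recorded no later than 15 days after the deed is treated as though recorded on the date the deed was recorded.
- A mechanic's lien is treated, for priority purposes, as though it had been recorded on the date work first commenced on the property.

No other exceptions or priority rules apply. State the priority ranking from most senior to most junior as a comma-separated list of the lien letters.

Effective dates: D relates back to September 4, 2023 (work commenced); E's effective date is September 27, 2023, when work began; F was recorded within the 15-day window, so its effective date is the deed date June 14, 2023.
C is a condominium assessment lien and takes priority over every other lien.
Remaining liens by effective date: B (November 11, 2022), A (April 24, 2023), F (June 14, 2023), D (September 4, 2023), E (September 27, 2023).

C, B, A, F, D, E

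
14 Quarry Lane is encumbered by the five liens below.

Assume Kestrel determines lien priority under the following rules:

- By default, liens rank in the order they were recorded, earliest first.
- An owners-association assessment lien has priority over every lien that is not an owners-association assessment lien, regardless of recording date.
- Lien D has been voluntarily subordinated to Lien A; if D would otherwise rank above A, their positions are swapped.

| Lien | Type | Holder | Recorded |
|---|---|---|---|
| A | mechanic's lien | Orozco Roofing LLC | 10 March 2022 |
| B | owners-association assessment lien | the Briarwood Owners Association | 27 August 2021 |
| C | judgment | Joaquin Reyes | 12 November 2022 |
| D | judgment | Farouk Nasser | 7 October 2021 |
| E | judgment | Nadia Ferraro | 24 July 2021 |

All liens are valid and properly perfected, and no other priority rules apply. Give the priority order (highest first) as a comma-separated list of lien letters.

B, as an owners-association assessment lien, has superpriority and ranks first.
Among the remaining liens, by effective date: E (24 July 2021), D (7 October 2021), A (10 March 2022), C (12 November 2022).
D would otherwise be senior to A, so under the subordination agreement D and A exchange positions.

B, E, A, D, C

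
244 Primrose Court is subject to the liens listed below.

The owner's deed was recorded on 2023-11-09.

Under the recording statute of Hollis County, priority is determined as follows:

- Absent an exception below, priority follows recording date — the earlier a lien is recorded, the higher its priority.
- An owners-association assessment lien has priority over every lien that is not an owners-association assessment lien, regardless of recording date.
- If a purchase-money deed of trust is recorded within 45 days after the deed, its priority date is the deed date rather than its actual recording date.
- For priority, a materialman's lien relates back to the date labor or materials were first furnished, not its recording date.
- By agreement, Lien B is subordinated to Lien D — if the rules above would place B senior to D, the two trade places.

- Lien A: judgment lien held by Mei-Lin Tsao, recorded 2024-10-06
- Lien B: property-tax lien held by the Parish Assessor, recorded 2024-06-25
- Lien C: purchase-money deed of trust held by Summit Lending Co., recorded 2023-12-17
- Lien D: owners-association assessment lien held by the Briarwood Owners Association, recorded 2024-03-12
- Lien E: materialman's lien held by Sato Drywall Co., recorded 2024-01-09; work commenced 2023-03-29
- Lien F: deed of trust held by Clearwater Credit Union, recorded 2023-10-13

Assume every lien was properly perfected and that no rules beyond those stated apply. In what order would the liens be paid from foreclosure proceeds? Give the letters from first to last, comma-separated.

First, effective dates: C relates back to the deed date 2023-11-09; E is treated as recorded 2023-03-29, the work-commencement date.
D is an owners-association assessment lien, so it outranks all other liens regardless of date.
The other liens, earliest effective date first: E (2023-03-29), F (2023-10-13), C (2023-11-09), B (2024-06-25), A (2024-10-06).
Since B is not senior to D, the subordination leaves the order unchanged.

D, E, F, C, B, A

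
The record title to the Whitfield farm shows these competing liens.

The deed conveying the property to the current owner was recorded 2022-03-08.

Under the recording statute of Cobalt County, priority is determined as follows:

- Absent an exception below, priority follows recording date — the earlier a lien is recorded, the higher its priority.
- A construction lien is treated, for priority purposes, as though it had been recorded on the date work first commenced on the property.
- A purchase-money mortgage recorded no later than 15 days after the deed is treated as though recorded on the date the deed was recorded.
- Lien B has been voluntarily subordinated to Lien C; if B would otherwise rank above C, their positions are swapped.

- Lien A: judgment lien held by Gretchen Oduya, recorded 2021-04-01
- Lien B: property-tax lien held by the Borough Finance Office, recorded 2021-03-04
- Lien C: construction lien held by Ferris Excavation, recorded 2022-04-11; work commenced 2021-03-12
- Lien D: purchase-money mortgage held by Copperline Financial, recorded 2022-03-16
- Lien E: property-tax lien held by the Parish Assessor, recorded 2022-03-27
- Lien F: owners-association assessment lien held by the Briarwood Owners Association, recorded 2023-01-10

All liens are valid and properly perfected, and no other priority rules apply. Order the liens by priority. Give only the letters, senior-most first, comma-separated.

Effective dates after the stated exceptions: C relates back to 2021-03-12 (work commenced); D was recorded within the 15-day window, so its effective date is the deed date 2022-03-08.
By effective date: B (2021-03-04), C (2021-03-12), A (2021-04-01), D (2022-03-08), E (2022-03-27), F (2023-01-10).
The subordination applies — B was senior to C — so B and C swap.

C, B, A, D, E, F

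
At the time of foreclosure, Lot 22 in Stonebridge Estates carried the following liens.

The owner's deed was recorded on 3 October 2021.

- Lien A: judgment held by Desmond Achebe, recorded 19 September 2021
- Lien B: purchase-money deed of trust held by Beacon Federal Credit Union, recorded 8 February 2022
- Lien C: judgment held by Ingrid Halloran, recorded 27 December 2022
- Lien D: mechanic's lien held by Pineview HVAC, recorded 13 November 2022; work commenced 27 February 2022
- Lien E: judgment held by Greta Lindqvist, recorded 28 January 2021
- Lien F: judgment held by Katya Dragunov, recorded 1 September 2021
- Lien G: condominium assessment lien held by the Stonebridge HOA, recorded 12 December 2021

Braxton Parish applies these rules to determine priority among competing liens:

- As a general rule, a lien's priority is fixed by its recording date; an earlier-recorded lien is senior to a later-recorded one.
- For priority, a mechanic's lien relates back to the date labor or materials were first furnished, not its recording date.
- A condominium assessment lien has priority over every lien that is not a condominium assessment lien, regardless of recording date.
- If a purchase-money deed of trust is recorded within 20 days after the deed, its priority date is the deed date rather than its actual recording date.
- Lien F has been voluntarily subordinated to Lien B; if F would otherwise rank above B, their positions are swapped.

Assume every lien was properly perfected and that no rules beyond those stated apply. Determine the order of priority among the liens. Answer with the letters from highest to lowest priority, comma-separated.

Effective dates: B was recorded 128 days after the deed, outside the 20-day window, so it keeps its recording date; D's effective date is 27 February 2022, when work began.
G is a condominium assessment lien and takes priority over every other lien.
Remaining liens by effective date: E (28 January 2021), F (1 September 2021), A (19 September 2021), B (8 February 2022), D (27 February 2022), C (27 December 2022).
F would otherwise be senior to B, so under the subordination agreement F and B exchange positions.

G, E, B, A, F, D, C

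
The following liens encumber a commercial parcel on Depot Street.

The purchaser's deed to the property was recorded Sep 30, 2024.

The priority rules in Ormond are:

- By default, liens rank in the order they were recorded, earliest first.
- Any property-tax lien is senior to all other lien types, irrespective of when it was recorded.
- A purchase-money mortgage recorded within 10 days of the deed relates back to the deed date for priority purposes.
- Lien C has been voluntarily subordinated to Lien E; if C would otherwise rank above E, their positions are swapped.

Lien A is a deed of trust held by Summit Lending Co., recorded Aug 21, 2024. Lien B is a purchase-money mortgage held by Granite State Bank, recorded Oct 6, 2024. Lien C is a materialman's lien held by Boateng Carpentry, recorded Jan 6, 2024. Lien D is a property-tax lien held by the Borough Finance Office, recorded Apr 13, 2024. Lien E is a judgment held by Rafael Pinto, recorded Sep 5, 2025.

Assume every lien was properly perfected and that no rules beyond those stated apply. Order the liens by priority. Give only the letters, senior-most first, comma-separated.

D, E, A, B, C

Adjusting effective dates: B was recorded within the 10-day window, so its effective date is the deed date Sep 30, 2024.
As a property-tax lien, D is senior to every other lien.
Among the remaining liens, by effective date: C (Jan 6, 2024), A (Aug 21, 2024), B (Sep 30, 2024), E (Sep 5, 2025).
The subordination applies — C was senior to E — so C and E swap.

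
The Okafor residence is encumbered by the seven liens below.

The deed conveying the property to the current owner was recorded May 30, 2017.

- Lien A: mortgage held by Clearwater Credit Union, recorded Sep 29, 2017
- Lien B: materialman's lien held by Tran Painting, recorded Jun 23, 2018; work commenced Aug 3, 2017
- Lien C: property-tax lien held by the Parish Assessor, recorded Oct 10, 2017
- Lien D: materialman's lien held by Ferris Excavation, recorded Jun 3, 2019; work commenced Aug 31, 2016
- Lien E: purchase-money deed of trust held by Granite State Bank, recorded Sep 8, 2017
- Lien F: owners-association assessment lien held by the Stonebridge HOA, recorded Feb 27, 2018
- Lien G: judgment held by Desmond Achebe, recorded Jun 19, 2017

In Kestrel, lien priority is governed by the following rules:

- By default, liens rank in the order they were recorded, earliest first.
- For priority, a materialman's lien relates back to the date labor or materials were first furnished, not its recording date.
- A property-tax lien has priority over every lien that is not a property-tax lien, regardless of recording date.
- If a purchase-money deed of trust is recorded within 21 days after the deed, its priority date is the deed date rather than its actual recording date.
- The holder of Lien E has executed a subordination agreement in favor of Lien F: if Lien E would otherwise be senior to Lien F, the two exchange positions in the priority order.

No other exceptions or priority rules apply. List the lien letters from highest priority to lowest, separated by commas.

C, D, G, B, F, A, E

Effective dates after the stated exceptions: B is treated as recorded Aug 3, 2017, the work-commencement date; D's effective date is Aug 31, 2016, when work began; E was recorded 101 days after the deed — beyond 21 days — so no relation-back applies.
C is a property-tax lien and takes priority over every other lien.
Remaining liens by effective date: D (Aug 31, 2016), G (Jun 19, 2017), B (Aug 3, 2017), E (Sep 8, 2017), A (Sep 29, 2017), F (Feb 27, 2018).
E would otherwise be senior to F, so under the subordination agreement E and F exchange positions.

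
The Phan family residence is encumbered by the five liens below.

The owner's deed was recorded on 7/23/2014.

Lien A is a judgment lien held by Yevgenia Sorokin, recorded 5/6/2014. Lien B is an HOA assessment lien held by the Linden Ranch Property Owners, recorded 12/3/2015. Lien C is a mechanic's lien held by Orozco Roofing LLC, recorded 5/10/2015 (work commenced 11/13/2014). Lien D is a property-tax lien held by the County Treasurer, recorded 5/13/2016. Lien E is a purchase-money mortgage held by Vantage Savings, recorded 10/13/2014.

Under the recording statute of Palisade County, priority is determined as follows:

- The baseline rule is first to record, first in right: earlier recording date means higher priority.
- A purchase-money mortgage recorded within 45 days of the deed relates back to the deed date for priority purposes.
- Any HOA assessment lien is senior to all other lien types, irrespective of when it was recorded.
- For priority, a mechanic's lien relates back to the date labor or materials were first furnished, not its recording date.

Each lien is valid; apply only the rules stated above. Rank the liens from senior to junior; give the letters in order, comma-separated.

Effective dates after the stated exceptions: C is treated as recorded 11/13/2014, the work-commencement date; E was recorded 82 days after the deed — beyond 45 days — so no relation-back applies.
B is an HOA assessment lien, so it outranks all other liens regardless of date.
Among the remaining liens, by effective date: A (5/6/2014), E (10/13/2014), C (11/13/2014), D (5/13/2016).

B, A, E, C, D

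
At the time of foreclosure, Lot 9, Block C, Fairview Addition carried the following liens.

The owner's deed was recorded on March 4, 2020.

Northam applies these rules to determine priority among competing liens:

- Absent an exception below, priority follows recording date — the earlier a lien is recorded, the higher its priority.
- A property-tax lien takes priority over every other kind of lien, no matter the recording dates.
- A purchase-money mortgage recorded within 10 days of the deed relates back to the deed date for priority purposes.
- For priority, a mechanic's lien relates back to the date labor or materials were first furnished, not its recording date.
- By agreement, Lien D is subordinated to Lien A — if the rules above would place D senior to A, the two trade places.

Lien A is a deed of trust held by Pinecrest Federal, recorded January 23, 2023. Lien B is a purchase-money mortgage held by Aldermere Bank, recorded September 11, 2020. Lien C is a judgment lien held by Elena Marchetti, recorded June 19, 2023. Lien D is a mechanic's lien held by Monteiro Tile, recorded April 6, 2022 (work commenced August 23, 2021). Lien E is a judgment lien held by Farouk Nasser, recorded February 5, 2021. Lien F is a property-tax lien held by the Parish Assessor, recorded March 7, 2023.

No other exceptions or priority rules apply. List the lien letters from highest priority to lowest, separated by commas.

Effective dates: B was recorded 191 days after the deed — beyond 10 days — so no relation-back applies; D relates back to August 23, 2021 (work commenced).
As a property-tax lien, F is senior to every other lien.
The other liens, earliest effective date first: B (September 11, 2020), E (February 5, 2021), D (August 23, 2021), A (January 23, 2023), C (June 19, 2023).
The subordination applies — D was senior to A — so D and A swap.

F, B, E, A, D, C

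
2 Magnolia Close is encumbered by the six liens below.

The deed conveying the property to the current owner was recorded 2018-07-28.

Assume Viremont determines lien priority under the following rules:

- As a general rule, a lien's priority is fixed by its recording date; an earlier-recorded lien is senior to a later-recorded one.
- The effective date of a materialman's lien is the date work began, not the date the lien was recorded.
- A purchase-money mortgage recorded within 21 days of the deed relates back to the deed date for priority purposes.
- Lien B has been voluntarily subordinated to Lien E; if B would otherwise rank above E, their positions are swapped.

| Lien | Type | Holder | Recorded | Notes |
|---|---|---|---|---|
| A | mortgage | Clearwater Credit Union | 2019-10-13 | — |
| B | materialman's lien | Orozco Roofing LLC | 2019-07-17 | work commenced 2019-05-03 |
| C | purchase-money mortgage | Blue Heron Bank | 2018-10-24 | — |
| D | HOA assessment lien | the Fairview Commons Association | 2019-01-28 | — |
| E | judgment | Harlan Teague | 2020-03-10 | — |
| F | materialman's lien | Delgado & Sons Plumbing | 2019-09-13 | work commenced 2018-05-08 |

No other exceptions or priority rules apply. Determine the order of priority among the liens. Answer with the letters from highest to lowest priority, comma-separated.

F, C, D, E, A, B

Effective dates after the stated exceptions: B is treated as recorded 2019-05-03, the work-commencement date; C was recorded 88 days after the deed — beyond 21 days — so no relation-back applies; F's effective date is 2018-05-08, when work began.
By effective date: F (2018-05-08), C (2018-10-24), D (2019-01-28), B (2019-05-03), A (2019-10-13), E (2020-03-10).
B is senior to E before the subordination, so the two trade places.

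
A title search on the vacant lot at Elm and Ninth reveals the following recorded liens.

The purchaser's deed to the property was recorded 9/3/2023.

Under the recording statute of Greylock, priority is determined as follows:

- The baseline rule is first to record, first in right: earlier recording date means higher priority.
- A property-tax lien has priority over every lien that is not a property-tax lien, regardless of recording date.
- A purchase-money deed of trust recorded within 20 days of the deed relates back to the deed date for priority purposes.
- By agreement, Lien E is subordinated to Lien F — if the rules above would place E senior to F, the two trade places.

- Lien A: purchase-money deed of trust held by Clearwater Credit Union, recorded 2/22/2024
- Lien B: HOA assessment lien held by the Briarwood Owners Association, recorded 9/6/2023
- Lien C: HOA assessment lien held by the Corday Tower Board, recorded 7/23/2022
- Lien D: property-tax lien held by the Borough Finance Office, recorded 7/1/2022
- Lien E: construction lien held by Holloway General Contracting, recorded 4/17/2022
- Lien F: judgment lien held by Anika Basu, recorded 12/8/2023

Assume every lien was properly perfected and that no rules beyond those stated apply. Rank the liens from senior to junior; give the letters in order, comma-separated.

D, F, C, B, E, A

First, effective dates: A was recorded 172 days after the deed — beyond 20 days — so no relation-back applies.
D is a property-tax lien and takes priority over every other lien.
Among the remaining liens, by effective date: E (4/17/2022), C (7/23/2022), B (9/6/2023), F (12/8/2023), A (2/22/2024).
Because E would otherwise rank above F, the subordination swaps them.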